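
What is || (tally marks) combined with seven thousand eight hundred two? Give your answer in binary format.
Convert || (tally marks) → 2 (decimal)
Convert seven thousand eight hundred two (English words) → 7×1000 + 8×100 + 2 = 7802 (decimal)
Compute 2 + 7802 = 7804
Convert 7804 (decimal) → 7804 = 4096 + 2048 + 1024 + 512 + 64 + 32 + 16 + 8 + 4 → 0b1111001111100 (binary)
0b1111001111100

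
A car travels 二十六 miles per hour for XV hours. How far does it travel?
Convert 二十六 (Chinese numeral) → 2×10 + 6 = 26 (decimal)
Convert XV (Roman numeral) → 10 + 5 = 15 (decimal)
Compute 26 × 15 = 390
390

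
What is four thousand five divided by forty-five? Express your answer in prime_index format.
Convert four thousand five (English words) → 4×1000 + 5 = 4005 (decimal)
Convert forty-five (English words) → 45 (decimal)
Compute 4005 ÷ 45 = 89
Convert 89 (decimal) → the 24th prime (prime index)
the 24th prime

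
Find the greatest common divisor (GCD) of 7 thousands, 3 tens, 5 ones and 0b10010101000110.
Convert 7 thousands, 3 tens, 5 ones (place-value notation) → 7×1000 + 3×10 + 5 = 7035 (decimal)
Convert 0b10010101000110 (binary) → 8192 + 1024 + 256 + 64 + 4 + 2 = 9542 (decimal)
Compute gcd(7035, 9542) = 1
1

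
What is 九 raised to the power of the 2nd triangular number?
Convert 九 (Chinese numeral) → 9 (decimal)
Convert the 2nd triangular number (triangular index) → 2×3/2 = 3 (decimal)
Compute 9 ^ 3 = 729
729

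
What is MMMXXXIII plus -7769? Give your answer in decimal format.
Convert MMMXXXIII (Roman numeral) → 1000 + 1000 + 1000 + 10 + 10 + 10 + 1 + 1 + 1 = 3033 (decimal)
Compute 3033 + -7769 = -4736
-4736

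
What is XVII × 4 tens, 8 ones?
Convert XVII (Roman numeral) → 10 + 5 + 1 + 1 = 17 (decimal)
Convert 4 tens, 8 ones (place-value notation) → 4×10 + 8 = 48 (decimal)
Compute 17 × 48 = 816
816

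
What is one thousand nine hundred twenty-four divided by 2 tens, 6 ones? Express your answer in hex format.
Convert one thousand nine hundred twenty-four (English words) → 1×1000 + 9×100 + 24 = 1924 (decimal)
Convert 2 tens, 6 ones (place-value notation) → 2×10 + 6 = 26 (decimal)
Compute 1924 ÷ 26 = 74
Convert 74 (decimal) → 74 = 4×16 + 10 → 0x4A (hexadecimal)
0x4A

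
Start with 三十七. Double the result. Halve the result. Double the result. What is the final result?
Convert 三十七 (Chinese numeral) → 3×10 + 7 = 37 (decimal)
Start: 37
37 × 2 = 74
74 ÷ 2 = 37
37 × 2 = 74
74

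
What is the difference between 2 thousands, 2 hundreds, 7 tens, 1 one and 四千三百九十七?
Convert 2 thousands, 2 hundreds, 7 tens, 1 one (place-value notation) → 2×1000 + 2×100 + 7×10 + 1 = 2271 (decimal)
Convert 四千三百九十七 (Chinese numeral) → 4×1000 + 3×100 + 9×10 + 7 = 4397 (decimal)
Difference: |2271 - 4397| = 2126
2126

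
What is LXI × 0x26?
Convert LXI (Roman numeral) → 50 + 10 + 1 = 61 (decimal)
Convert 0x26 (hexadecimal) → 2×16 + 6 = 38 (decimal)
Compute 61 × 38 = 2318
2318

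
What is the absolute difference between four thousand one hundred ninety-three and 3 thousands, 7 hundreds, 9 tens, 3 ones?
Convert four thousand one hundred ninety-three (English words) → 4×1000 + 1×100 + 93 = 4193 (decimal)
Convert 3 thousands, 7 hundreds, 9 tens, 3 ones (place-value notation) → 3×1000 + 7×100 + 9×10 + 3 = 3793 (decimal)
Compute |4193 - 3793| = 400
400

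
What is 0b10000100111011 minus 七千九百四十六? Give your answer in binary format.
Convert 0b10000100111011 (binary) → 8192 + 256 + 32 + 16 + 8 + 2 + 1 = 8507 (decimal)
Convert 七千九百四十六 (Chinese numeral) → 7×1000 + 9×100 + 4×10 + 6 = 7946 (decimal)
Compute 8507 - 7946 = 561
Convert 561 (decimal) → 561 = 512 + 32 + 16 + 1 → 0b1000110001 (binary)
0b1000110001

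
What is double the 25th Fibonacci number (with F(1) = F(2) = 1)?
The 25th Fibonacci number (with F(1) = F(2) = 1) = 75025
Compute 75025 × 2 = 150050
150050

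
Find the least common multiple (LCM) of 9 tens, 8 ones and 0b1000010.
Convert 9 tens, 8 ones (place-value notation) → 9×10 + 8 = 98 (decimal)
Convert 0b1000010 (binary) → 64 + 2 = 66 (decimal)
Compute lcm(98, 66) = 3234
3234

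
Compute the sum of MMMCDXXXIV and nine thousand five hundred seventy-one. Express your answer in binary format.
Convert MMMCDXXXIV (Roman numeral) → 1000 + 1000 + 1000 + 400 + 10 + 10 + 10 + 4 = 3434 (decimal)
Convert nine thousand five hundred seventy-one (English words) → 9×1000 + 5×100 + 71 = 9571 (decimal)
Compute 3434 + 9571 = 13005
Convert 13005 (decimal) → 13005 = 8192 + 4096 + 512 + 128 + 64 + 8 + 4 + 1 → 0b11001011001101 (binary)
0b11001011001101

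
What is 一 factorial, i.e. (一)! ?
Convert 一 (Chinese numeral) → 1 (decimal)
Compute 1! = 1
1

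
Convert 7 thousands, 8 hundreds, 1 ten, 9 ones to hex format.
Convert 7 thousands, 8 hundreds, 1 ten, 9 ones (place-value notation) → 7×1000 + 8×100 + 1×10 + 9 = 7819 (decimal)
Convert 7819 (decimal) → 7819 = 1×4096 + 14×256 + 8×16 + 11 → 0x1E8B (hexadecimal)
0x1E8B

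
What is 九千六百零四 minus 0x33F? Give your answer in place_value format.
Convert 九千六百零四 (Chinese numeral) → 9×1000 + 6×100 + 4 = 9604 (decimal)
Convert 0x33F (hexadecimal) → 3×256 + 3×16 + 15 = 831 (decimal)
Compute 9604 - 831 = 8773
Convert 8773 (decimal) → 8773 = 8×1000 + 7×100 + 7×10 + 3 → 8 thousands, 7 hundreds, 7 tens, 3 ones (place-value notation)
8 thousands, 7 hundreds, 7 tens, 3 ones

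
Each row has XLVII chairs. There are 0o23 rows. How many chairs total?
Convert XLVII (Roman numeral) → 40 + 5 + 1 + 1 = 47 (decimal)
Convert 0o23 (octal) → 2×8 + 3 = 19 (decimal)
Compute 47 × 19 = 893
893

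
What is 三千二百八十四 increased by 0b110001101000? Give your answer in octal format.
Convert 三千二百八十四 (Chinese numeral) → 3×1000 + 2×100 + 8×10 + 4 = 3284 (decimal)
Convert 0b110001101000 (binary) → 2048 + 1024 + 64 + 32 + 8 = 3176 (decimal)
Compute 3284 + 3176 = 6460
Convert 6460 (decimal) → 6460 = 1×4096 + 4×512 + 4×64 + 7×8 + 4 → 0o14474 (octal)
0o14474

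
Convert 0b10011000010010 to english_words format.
Convert 0b10011000010010 (binary) → 8192 + 1024 + 512 + 16 + 2 = 9746 (decimal)
Convert 9746 (decimal) → 9746 = 9×1000 + 7×100 + 46 → nine thousand seven hundred forty-six (English words)
nine thousand seven hundred forty-six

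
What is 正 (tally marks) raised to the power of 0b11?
Convert 正 (tally marks) → 5 (decimal)
Convert 0b11 (binary) → 2 + 1 = 3 (decimal)
Compute 5 ^ 3 = 125
125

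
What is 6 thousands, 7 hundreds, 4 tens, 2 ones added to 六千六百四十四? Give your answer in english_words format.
Convert 6 thousands, 7 hundreds, 4 tens, 2 ones (place-value notation) → 6×1000 + 7×100 + 4×10 + 2 = 6742 (decimal)
Convert 六千六百四十四 (Chinese numeral) → 6×1000 + 6×100 + 4×10 + 4 = 6644 (decimal)
Compute 6742 + 6644 = 13386
Convert 13386 (decimal) → 13386 = 13×1000 + 3×100 + 86 → thirteen thousand three hundred eighty-six (English words)
thirteen thousand three hundred eighty-six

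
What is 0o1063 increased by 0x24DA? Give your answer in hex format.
Convert 0o1063 (octal) → 1×512 + 6×8 + 3 = 563 (decimal)
Convert 0x24DA (hexadecimal) → 2×4096 + 4×256 + 13×16 + 10 = 9434 (decimal)
Compute 563 + 9434 = 9997
Convert 9997 (decimal) → 9997 = 2×4096 + 7×256 + 13 → 0x270D (hexadecimal)
0x270D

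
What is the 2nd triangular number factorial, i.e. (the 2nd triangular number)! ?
Convert the 2nd triangular number (triangular index) → 2×3/2 = 3 (decimal)
Compute 3! = 6
6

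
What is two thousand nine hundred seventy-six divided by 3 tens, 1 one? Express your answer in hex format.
Convert two thousand nine hundred seventy-six (English words) → 2×1000 + 9×100 + 76 = 2976 (decimal)
Convert 3 tens, 1 one (place-value notation) → 3×10 + 1 = 31 (decimal)
Compute 2976 ÷ 31 = 96
Convert 96 (decimal) → 96 = 6×16 → 0x60 (hexadecimal)
0x60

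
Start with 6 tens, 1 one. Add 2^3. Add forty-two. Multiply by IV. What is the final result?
Convert 6 tens, 1 one (place-value notation) → 6×10 + 1 = 61 (decimal)
Start: 61
Convert 2^3 (power) → 8 (decimal)
61 + 8 = 69
Convert forty-two (English words) → 42 (decimal)
69 + 42 = 111
Convert IV (Roman numeral) → 4 (decimal)
111 × 4 = 444
444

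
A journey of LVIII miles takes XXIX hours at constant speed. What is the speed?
Convert LVIII (Roman numeral) → 50 + 5 + 1 + 1 + 1 = 58 (decimal)
Convert XXIX (Roman numeral) → 10 + 10 + 9 = 29 (decimal)
Compute 58 ÷ 29 = 2
2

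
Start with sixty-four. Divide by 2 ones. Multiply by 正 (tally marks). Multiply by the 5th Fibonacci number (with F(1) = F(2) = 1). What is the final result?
Convert sixty-four (English words) → 64 (decimal)
Start: 64
Convert 2 ones (place-value notation) → 2 (decimal)
64 ÷ 2 = 32
Convert 正 (tally marks) → 5 (decimal)
32 × 5 = 160
Convert the 5th Fibonacci number (with F(1) = F(2) = 1) (Fibonacci index) → 1, 1, 2, 3, 5 → 5 (decimal)
160 × 5 = 800
800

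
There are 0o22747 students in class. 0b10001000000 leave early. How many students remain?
Convert 0o22747 (octal) → 2×4096 + 2×512 + 7×64 + 4×8 + 7 = 9703 (decimal)
Convert 0b10001000000 (binary) → 1024 + 64 = 1088 (decimal)
Compute 9703 - 1088 = 8615
8615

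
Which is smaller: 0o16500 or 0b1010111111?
Convert 0o16500 (octal) → 1×4096 + 6×512 + 5×64 = 7488 (decimal)
Convert 0b1010111111 (binary) → 512 + 128 + 32 + 16 + 8 + 4 + 2 + 1 = 703 (decimal)
Compare 7488 vs 703: smaller = 703
703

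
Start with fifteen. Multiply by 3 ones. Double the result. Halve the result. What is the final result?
Convert fifteen (English words) → 15 (decimal)
Start: 15
Convert 3 ones (place-value notation) → 3 (decimal)
15 × 3 = 45
45 × 2 = 90
90 ÷ 2 = 45
45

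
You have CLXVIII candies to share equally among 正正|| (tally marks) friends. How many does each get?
Convert CLXVIII (Roman numeral) → 100 + 50 + 10 + 5 + 1 + 1 + 1 = 168 (decimal)
Convert 正正|| (tally marks) → 5 + 5 + 2 = 12 (decimal)
Compute 168 ÷ 12 = 14
14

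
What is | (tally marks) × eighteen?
Convert | (tally marks) → 1 (decimal)
Convert eighteen (English words) → 18 (decimal)
Compute 1 × 18 = 18
18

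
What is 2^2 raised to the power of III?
Convert 2^2 (power) → 4 (decimal)
Convert III (Roman numeral) → 1 + 1 + 1 = 3 (decimal)
Compute 4 ^ 3 = 64
64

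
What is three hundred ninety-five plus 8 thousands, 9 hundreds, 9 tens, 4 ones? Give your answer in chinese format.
Convert three hundred ninety-five (English words) → 3×100 + 95 = 395 (decimal)
Convert 8 thousands, 9 hundreds, 9 tens, 4 ones (place-value notation) → 8×1000 + 9×100 + 9×10 + 4 = 8994 (decimal)
Compute 395 + 8994 = 9389
Convert 9389 (decimal) → 9389 = 9×1000 + 3×100 + 8×10 + 9 → 九千三百八十九 (Chinese numeral)
九千三百八十九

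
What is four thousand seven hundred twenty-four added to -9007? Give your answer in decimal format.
Convert four thousand seven hundred twenty-four (English words) → 4×1000 + 7×100 + 24 = 4724 (decimal)
Compute 4724 + -9007 = -4283
-4283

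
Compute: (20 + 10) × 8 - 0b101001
Convert 0b101001 (binary) → 32 + 8 + 1 = 41 (decimal)
Expression in decimal: (20 + 10) × 8 - 41
Parentheses first: 20 + 10 = 30
Multiply: 30 × 8 = 240
Subtract: 240 - 41 = 199
199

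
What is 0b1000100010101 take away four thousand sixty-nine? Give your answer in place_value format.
Convert 0b1000100010101 (binary) → 4096 + 256 + 16 + 4 + 1 = 4373 (decimal)
Convert four thousand sixty-nine (English words) → 4×1000 + 69 = 4069 (decimal)
Compute 4373 - 4069 = 304
Convert 304 (decimal) → 304 = 3×100 + 4 → 3 hundreds, 4 ones (place-value notation)
3 hundreds, 4 ones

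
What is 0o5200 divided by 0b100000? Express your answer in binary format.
Convert 0o5200 (octal) → 5×512 + 2×64 = 2688 (decimal)
Convert 0b100000 (binary) → 32 (decimal)
Compute 2688 ÷ 32 = 84
Convert 84 (decimal) → 84 = 64 + 16 + 4 → 0b1010100 (binary)
0b1010100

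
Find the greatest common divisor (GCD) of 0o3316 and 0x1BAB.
Convert 0o3316 (octal) → 3×512 + 3×64 + 1×8 + 6 = 1742 (decimal)
Convert 0x1BAB (hexadecimal) → 1×4096 + 11×256 + 10×16 + 11 = 7083 (decimal)
Compute gcd(1742, 7083) = 1
1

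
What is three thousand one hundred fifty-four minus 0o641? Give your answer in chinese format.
Convert three thousand one hundred fifty-four (English words) → 3×1000 + 1×100 + 54 = 3154 (decimal)
Convert 0o641 (octal) → 6×64 + 4×8 + 1 = 417 (decimal)
Compute 3154 - 417 = 2737
Convert 2737 (decimal) → 2737 = 2×1000 + 7×100 + 3×10 + 7 → 二千七百三十七 (Chinese numeral)
二千七百三十七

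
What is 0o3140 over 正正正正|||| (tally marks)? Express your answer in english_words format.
Convert 0o3140 (octal) → 3×512 + 1×64 + 4×8 = 1632 (decimal)
Convert 正正正正|||| (tally marks) → 5 + 5 + 5 + 5 + 4 = 24 (decimal)
Compute 1632 ÷ 24 = 68
Convert 68 (decimal) → sixty-eight (English words)
sixty-eight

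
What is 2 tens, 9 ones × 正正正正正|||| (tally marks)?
Convert 2 tens, 9 ones (place-value notation) → 2×10 + 9 = 29 (decimal)
Convert 正正正正正|||| (tally marks) → 5 + 5 + 5 + 5 + 5 + 4 = 29 (decimal)
Compute 29 × 29 = 841
841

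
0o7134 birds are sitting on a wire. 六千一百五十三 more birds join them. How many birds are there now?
Convert 0o7134 (octal) → 7×512 + 1×64 + 3×8 + 4 = 3676 (decimal)
Convert 六千一百五十三 (Chinese numeral) → 6×1000 + 1×100 + 5×10 + 3 = 6153 (decimal)
Compute 3676 + 6153 = 9829
9829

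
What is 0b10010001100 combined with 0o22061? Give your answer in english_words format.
Convert 0b10010001100 (binary) → 1024 + 128 + 8 + 4 = 1164 (decimal)
Convert 0o22061 (octal) → 2×4096 + 2×512 + 6×8 + 1 = 9265 (decimal)
Compute 1164 + 9265 = 10429
Convert 10429 (decimal) → 10429 = 10×1000 + 4×100 + 29 → ten thousand four hundred twenty-nine (English words)
ten thousand four hundred twenty-nine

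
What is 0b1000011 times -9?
Convert 0b1000011 (binary) → 64 + 2 + 1 = 67 (decimal)
Compute 67 × -9 = -603
-603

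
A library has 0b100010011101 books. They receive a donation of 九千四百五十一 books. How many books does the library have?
Convert 0b100010011101 (binary) → 2048 + 128 + 16 + 8 + 4 + 1 = 2205 (decimal)
Convert 九千四百五十一 (Chinese numeral) → 9×1000 + 4×100 + 5×10 + 1 = 9451 (decimal)
Compute 2205 + 9451 = 11656
11656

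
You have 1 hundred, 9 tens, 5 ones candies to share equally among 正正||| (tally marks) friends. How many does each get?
Convert 1 hundred, 9 tens, 5 ones (place-value notation) → 1×100 + 9×10 + 5 = 195 (decimal)
Convert 正正||| (tally marks) → 5 + 5 + 3 = 13 (decimal)
Compute 195 ÷ 13 = 15
15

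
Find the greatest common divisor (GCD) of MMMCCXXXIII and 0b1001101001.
Convert MMMCCXXXIII (Roman numeral) → 1000 + 1000 + 1000 + 100 + 100 + 10 + 10 + 10 + 1 + 1 + 1 = 3233 (decimal)
Convert 0b1001101001 (binary) → 512 + 64 + 32 + 8 + 1 = 617 (decimal)
Compute gcd(3233, 617) = 1
1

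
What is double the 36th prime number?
The 36th prime number = 151
Compute 151 × 2 = 302
302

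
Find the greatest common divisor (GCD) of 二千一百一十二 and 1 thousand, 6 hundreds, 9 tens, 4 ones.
Convert 二千一百一十二 (Chinese numeral) → 2×1000 + 1×100 + 1×10 + 2 = 2112 (decimal)
Convert 1 thousand, 6 hundreds, 9 tens, 4 ones (place-value notation) → 1×1000 + 6×100 + 9×10 + 4 = 1694 (decimal)
Compute gcd(2112, 1694) = 22
22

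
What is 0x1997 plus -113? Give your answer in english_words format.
Convert 0x1997 (hexadecimal) → 1×4096 + 9×256 + 9×16 + 7 = 6551 (decimal)
Compute 6551 + -113 = 6438
Convert 6438 (decimal) → 6438 = 6×1000 + 4×100 + 38 → six thousand four hundred thirty-eight (English words)
six thousand four hundred thirty-eight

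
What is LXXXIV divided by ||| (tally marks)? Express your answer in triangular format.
Convert LXXXIV (Roman numeral) → 50 + 10 + 10 + 10 + 4 = 84 (decimal)
Convert ||| (tally marks) → 3 (decimal)
Compute 84 ÷ 3 = 28
Convert 28 (decimal) → 28 = 7×8/2 → the 7th triangular number (triangular index)
the 7th triangular number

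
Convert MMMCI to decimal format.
Convert MMMCI (Roman numeral) → 1000 + 1000 + 1000 + 100 + 1 = 3101 (decimal)
3101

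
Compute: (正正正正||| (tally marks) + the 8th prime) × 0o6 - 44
Convert 正正正正||| (tally marks) → 5 + 5 + 5 + 5 + 3 = 23 (decimal)
Convert the 8th prime (prime index) → 19 (decimal)
Convert 0o6 (octal) → 6 (decimal)
Expression in decimal: (23 + 19) × 6 - 44
Parentheses first: 23 + 19 = 42
Multiply: 42 × 6 = 252
Subtract: 252 - 44 = 208
208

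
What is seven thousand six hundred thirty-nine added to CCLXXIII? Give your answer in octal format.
Convert seven thousand six hundred thirty-nine (English words) → 7×1000 + 6×100 + 39 = 7639 (decimal)
Convert CCLXXIII (Roman numeral) → 100 + 100 + 50 + 10 + 10 + 1 + 1 + 1 = 273 (decimal)
Compute 7639 + 273 = 7912
Convert 7912 (decimal) → 7912 = 1×4096 + 7×512 + 3×64 + 5×8 → 0o17350 (octal)
0o17350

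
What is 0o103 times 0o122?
Convert 0o103 (octal) → 1×64 + 3 = 67 (decimal)
Convert 0o122 (octal) → 1×64 + 2×8 + 2 = 82 (decimal)
Compute 67 × 82 = 5494
5494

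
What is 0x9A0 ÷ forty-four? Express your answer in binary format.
Convert 0x9A0 (hexadecimal) → 9×256 + 10×16 = 2464 (decimal)
Convert forty-four (English words) → 44 (decimal)
Compute 2464 ÷ 44 = 56
Convert 56 (decimal) → 56 = 32 + 16 + 8 → 0b111000 (binary)
0b111000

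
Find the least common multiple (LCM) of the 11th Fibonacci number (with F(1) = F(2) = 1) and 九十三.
Convert the 11th Fibonacci number (with F(1) = F(2) = 1) (Fibonacci index) → 1, 1, 2, 3, 5, 8, 13, 21, 34, 55, 89 → 89 (decimal)
Convert 九十三 (Chinese numeral) → 9×10 + 3 = 93 (decimal)
Compute lcm(89, 93) = 8277
8277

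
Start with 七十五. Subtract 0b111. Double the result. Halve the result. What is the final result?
Convert 七十五 (Chinese numeral) → 7×10 + 5 = 75 (decimal)
Start: 75
Convert 0b111 (binary) → 4 + 2 + 1 = 7 (decimal)
75 - 7 = 68
68 × 2 = 136
136 ÷ 2 = 68
68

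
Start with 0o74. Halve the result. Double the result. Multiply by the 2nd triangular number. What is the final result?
Convert 0o74 (octal) → 7×8 + 4 = 60 (decimal)
Start: 60
60 ÷ 2 = 30
30 × 2 = 60
Convert the 2nd triangular number (triangular index) → 2×3/2 = 3 (decimal)
60 × 3 = 180
180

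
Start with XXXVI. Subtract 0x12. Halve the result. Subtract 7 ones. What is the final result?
Convert XXXVI (Roman numeral) → 10 + 10 + 10 + 5 + 1 = 36 (decimal)
Start: 36
Convert 0x12 (hexadecimal) → 1×16 + 2 = 18 (decimal)
36 - 18 = 18
18 ÷ 2 = 9
Convert 7 ones (place-value notation) → 7 (decimal)
9 - 7 = 2
2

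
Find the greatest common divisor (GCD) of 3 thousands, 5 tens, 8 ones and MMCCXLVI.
Convert 3 thousands, 5 tens, 8 ones (place-value notation) → 3×1000 + 5×10 + 8 = 3058 (decimal)
Convert MMCCXLVI (Roman numeral) → 1000 + 1000 + 100 + 100 + 40 + 5 + 1 = 2246 (decimal)
Compute gcd(3058, 2246) = 2
2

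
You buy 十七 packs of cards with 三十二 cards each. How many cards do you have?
Convert 三十二 (Chinese numeral) → 3×10 + 2 = 32 (decimal)
Convert 十七 (Chinese numeral) → 1×10 + 7 = 17 (decimal)
Compute 32 × 17 = 544
544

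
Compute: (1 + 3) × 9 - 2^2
Convert 2^2 (power) → 4 (decimal)
Expression in decimal: (1 + 3) × 9 - 4
Parentheses first: 1 + 3 = 4
Multiply: 4 × 9 = 36
Subtract: 36 - 4 = 32
32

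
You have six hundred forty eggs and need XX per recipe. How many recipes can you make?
Convert six hundred forty (English words) → 6×100 + 40 = 640 (decimal)
Convert XX (Roman numeral) → 10 + 10 = 20 (decimal)
Compute 640 ÷ 20 = 32
32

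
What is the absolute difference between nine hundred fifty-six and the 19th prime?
Convert nine hundred fifty-six (English words) → 9×100 + 56 = 956 (decimal)
Convert the 19th prime (prime index) → 67 (decimal)
Compute |956 - 67| = 889
889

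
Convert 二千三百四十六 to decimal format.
Convert 二千三百四十六 (Chinese numeral) → 2×1000 + 3×100 + 4×10 + 6 = 2346 (decimal)
2346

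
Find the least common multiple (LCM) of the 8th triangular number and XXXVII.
Convert the 8th triangular number (triangular index) → 8×9/2 = 36 (decimal)
Convert XXXVII (Roman numeral) → 10 + 10 + 10 + 5 + 1 + 1 = 37 (decimal)
Compute lcm(36, 37) = 1332
1332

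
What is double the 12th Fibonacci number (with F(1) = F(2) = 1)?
The 12th Fibonacci number (with F(1) = F(2) = 1): 1, 1, 2, 3, 5, 8, 13, 21, 34, 55, 89, 144 → 144
Compute 144 × 2 = 288
288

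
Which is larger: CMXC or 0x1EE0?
Convert CMXC (Roman numeral) → 900 + 90 = 990 (decimal)
Convert 0x1EE0 (hexadecimal) → 1×4096 + 14×256 + 14×16 = 7904 (decimal)
Compare 990 vs 7904: larger = 7904
7904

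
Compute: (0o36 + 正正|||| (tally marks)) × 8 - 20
Convert 0o36 (octal) → 3×8 + 6 = 30 (decimal)
Convert 正正|||| (tally marks) → 5 + 5 + 4 = 14 (decimal)
Expression in decimal: (30 + 14) × 8 - 20
Parentheses first: 30 + 14 = 44
Multiply: 44 × 8 = 352
Subtract: 352 - 20 = 332
332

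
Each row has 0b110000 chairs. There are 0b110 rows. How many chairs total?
Convert 0b110000 (binary) → 32 + 16 = 48 (decimal)
Convert 0b110 (binary) → 4 + 2 = 6 (decimal)
Compute 48 × 6 = 288
288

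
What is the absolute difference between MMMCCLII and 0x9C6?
Convert MMMCCLII (Roman numeral) → 1000 + 1000 + 1000 + 100 + 100 + 50 + 1 + 1 = 3252 (decimal)
Convert 0x9C6 (hexadecimal) → 9×256 + 12×16 + 6 = 2502 (decimal)
Compute |3252 - 2502| = 750
750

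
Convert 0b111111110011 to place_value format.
Convert 0b111111110011 (binary) → 2048 + 1024 + 512 + 256 + 128 + 64 + 32 + 16 + 2 + 1 = 4083 (decimal)
Convert 4083 (decimal) → 4083 = 4×1000 + 8×10 + 3 → 4 thousands, 8 tens, 3 ones (place-value notation)
4 thousands, 8 tens, 3 ones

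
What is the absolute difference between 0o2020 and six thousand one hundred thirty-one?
Convert 0o2020 (octal) → 2×512 + 2×8 = 1040 (decimal)
Convert six thousand one hundred thirty-one (English words) → 6×1000 + 1×100 + 31 = 6131 (decimal)
Compute |1040 - 6131| = 5091
5091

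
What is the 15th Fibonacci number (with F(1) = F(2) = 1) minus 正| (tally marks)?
The 15th Fibonacci number (with F(1) = F(2) = 1): 1, 1, 2, 3, 5, 8, 13, 21, 34, 55, 89, 144, 233, 377, 610 → 610
Convert 正| (tally marks) → 5 + 1 = 6 (decimal)
Compute 610 - 6 = 604
604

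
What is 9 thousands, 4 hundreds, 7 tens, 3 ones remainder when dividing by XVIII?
Convert 9 thousands, 4 hundreds, 7 tens, 3 ones (place-value notation) → 9×1000 + 4×100 + 7×10 + 3 = 9473 (decimal)
Convert XVIII (Roman numeral) → 10 + 5 + 1 + 1 + 1 = 18 (decimal)
Compute 9473 mod 18 = 5
5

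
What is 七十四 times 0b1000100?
Convert 七十四 (Chinese numeral) → 7×10 + 4 = 74 (decimal)
Convert 0b1000100 (binary) → 64 + 4 = 68 (decimal)
Compute 74 × 68 = 5032
5032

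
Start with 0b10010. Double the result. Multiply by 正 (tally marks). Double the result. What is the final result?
Convert 0b10010 (binary) → 16 + 2 = 18 (decimal)
Start: 18
18 × 2 = 36
Convert 正 (tally marks) → 5 (decimal)
36 × 5 = 180
180 × 2 = 360
360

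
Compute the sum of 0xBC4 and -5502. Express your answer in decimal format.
Convert 0xBC4 (hexadecimal) → 11×256 + 12×16 + 4 = 3012 (decimal)
Compute 3012 + -5502 = -2490
-2490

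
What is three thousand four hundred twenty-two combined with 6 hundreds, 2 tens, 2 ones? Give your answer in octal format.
Convert three thousand four hundred twenty-two (English words) → 3×1000 + 4×100 + 22 = 3422 (decimal)
Convert 6 hundreds, 2 tens, 2 ones (place-value notation) → 6×100 + 2×10 + 2 = 622 (decimal)
Compute 3422 + 622 = 4044
Convert 4044 (decimal) → 4044 = 7×512 + 7×64 + 1×8 + 4 → 0o7714 (octal)
0o7714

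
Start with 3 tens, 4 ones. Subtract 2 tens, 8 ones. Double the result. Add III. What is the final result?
Convert 3 tens, 4 ones (place-value notation) → 3×10 + 4 = 34 (decimal)
Start: 34
Convert 2 tens, 8 ones (place-value notation) → 2×10 + 8 = 28 (decimal)
34 - 28 = 6
6 × 2 = 12
Convert III (Roman numeral) → 1 + 1 + 1 = 3 (decimal)
12 + 3 = 15
15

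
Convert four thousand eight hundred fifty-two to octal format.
Convert four thousand eight hundred fifty-two (English words) → 4×1000 + 8×100 + 52 = 4852 (decimal)
Convert 4852 (decimal) → 4852 = 1×4096 + 1×512 + 3×64 + 6×8 + 4 → 0o11364 (octal)
0o11364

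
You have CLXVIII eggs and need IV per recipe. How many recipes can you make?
Convert CLXVIII (Roman numeral) → 100 + 50 + 10 + 5 + 1 + 1 + 1 = 168 (decimal)
Convert IV (Roman numeral) → 4 (decimal)
Compute 168 ÷ 4 = 42
42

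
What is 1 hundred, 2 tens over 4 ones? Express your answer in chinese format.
Convert 1 hundred, 2 tens (place-value notation) → 1×100 + 2×10 = 120 (decimal)
Convert 4 ones (place-value notation) → 4 (decimal)
Compute 120 ÷ 4 = 30
Convert 30 (decimal) → 30 = 3×10 → 三十 (Chinese numeral)
三十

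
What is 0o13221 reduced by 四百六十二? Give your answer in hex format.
Convert 0o13221 (octal) → 1×4096 + 3×512 + 2×64 + 2×8 + 1 = 5777 (decimal)
Convert 四百六十二 (Chinese numeral) → 4×100 + 6×10 + 2 = 462 (decimal)
Compute 5777 - 462 = 5315
Convert 5315 (decimal) → 5315 = 1×4096 + 4×256 + 12×16 + 3 → 0x14C3 (hexadecimal)
0x14C3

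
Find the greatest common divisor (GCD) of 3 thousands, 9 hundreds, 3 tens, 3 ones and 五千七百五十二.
Convert 3 thousands, 9 hundreds, 3 tens, 3 ones (place-value notation) → 3×1000 + 9×100 + 3×10 + 3 = 3933 (decimal)
Convert 五千七百五十二 (Chinese numeral) → 5×1000 + 7×100 + 5×10 + 2 = 5752 (decimal)
Compute gcd(3933, 5752) = 1
1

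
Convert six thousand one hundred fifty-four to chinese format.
Convert six thousand one hundred fifty-four (English words) → 6×1000 + 1×100 + 54 = 6154 (decimal)
Convert 6154 (decimal) → 6154 = 6×1000 + 1×100 + 5×10 + 4 → 六千一百五十四 (Chinese numeral)
六千一百五十四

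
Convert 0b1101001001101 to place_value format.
Convert 0b1101001001101 (binary) → 4096 + 2048 + 512 + 64 + 8 + 4 + 1 = 6733 (decimal)
Convert 6733 (decimal) → 6733 = 6×1000 + 7×100 + 3×10 + 3 → 6 thousands, 7 hundreds, 3 tens, 3 ones (place-value notation)
6 thousands, 7 hundreds, 3 tens, 3 ones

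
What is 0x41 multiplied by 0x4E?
Convert 0x41 (hexadecimal) → 4×16 + 1 = 65 (decimal)
Convert 0x4E (hexadecimal) → 4×16 + 14 = 78 (decimal)
Compute 65 × 78 = 5070
5070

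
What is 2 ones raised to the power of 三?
Convert 2 ones (place-value notation) → 2 (decimal)
Convert 三 (Chinese numeral) → 3 (decimal)
Compute 2 ^ 3 = 8
8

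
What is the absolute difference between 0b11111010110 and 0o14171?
Convert 0b11111010110 (binary) → 1024 + 512 + 256 + 128 + 64 + 16 + 4 + 2 = 2006 (decimal)
Convert 0o14171 (octal) → 1×4096 + 4×512 + 1×64 + 7×8 + 1 = 6265 (decimal)
Compute |2006 - 6265| = 4259
4259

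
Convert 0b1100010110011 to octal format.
Convert 0b1100010110011 (binary) → 4096 + 2048 + 128 + 32 + 16 + 2 + 1 = 6323 (decimal)
Convert 6323 (decimal) → 6323 = 1×4096 + 4×512 + 2×64 + 6×8 + 3 → 0o14263 (octal)
0o14263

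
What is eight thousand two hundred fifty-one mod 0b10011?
Convert eight thousand two hundred fifty-one (English words) → 8×1000 + 2×100 + 51 = 8251 (decimal)
Convert 0b10011 (binary) → 16 + 2 + 1 = 19 (decimal)
Compute 8251 mod 19 = 5
5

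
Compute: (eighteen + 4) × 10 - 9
Convert eighteen (English words) → 18 (decimal)
Expression in decimal: (18 + 4) × 10 - 9
Parentheses first: 18 + 4 = 22
Multiply: 22 × 10 = 220
Subtract: 220 - 9 = 211
211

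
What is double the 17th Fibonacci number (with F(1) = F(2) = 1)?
The 17th Fibonacci number (with F(1) = F(2) = 1) = 1597
Compute 1597 × 2 = 3194
3194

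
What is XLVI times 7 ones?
Convert XLVI (Roman numeral) → 40 + 5 + 1 = 46 (decimal)
Convert 7 ones (place-value notation) → 7 (decimal)
Compute 46 × 7 = 322
322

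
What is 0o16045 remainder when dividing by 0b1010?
Convert 0o16045 (octal) → 1×4096 + 6×512 + 4×8 + 5 = 7205 (decimal)
Convert 0b1010 (binary) → 8 + 2 = 10 (decimal)
Compute 7205 mod 10 = 5
5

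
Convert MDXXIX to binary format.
Convert MDXXIX (Roman numeral) → 1000 + 500 + 10 + 10 + 9 = 1529 (decimal)
Convert 1529 (decimal) → 1529 = 1024 + 256 + 128 + 64 + 32 + 16 + 8 + 1 → 0b10111111001 (binary)
0b10111111001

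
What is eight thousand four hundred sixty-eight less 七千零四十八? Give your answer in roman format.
Convert eight thousand four hundred sixty-eight (English words) → 8×1000 + 4×100 + 68 = 8468 (decimal)
Convert 七千零四十八 (Chinese numeral) → 7×1000 + 4×10 + 8 = 7048 (decimal)
Compute 8468 - 7048 = 1420
Convert 1420 (decimal) → 1420 = 1000 + 400 + 10 + 10 → MCDXX (Roman numeral)
MCDXX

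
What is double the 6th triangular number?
The 6th triangular number = 6×7/2 = 21
Compute 21 × 2 = 42
42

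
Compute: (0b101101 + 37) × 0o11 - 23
Convert 0b101101 (binary) → 32 + 8 + 4 + 1 = 45 (decimal)
Convert 0o11 (octal) → 1×8 + 1 = 9 (decimal)
Expression in decimal: (45 + 37) × 9 - 23
Parentheses first: 45 + 37 = 82
Multiply: 82 × 9 = 738
Subtract: 738 - 23 = 715
715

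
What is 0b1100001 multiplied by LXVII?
Convert 0b1100001 (binary) → 64 + 32 + 1 = 97 (decimal)
Convert LXVII (Roman numeral) → 50 + 10 + 5 + 1 + 1 = 67 (decimal)
Compute 97 × 67 = 6499
6499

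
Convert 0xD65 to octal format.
Convert 0xD65 (hexadecimal) → 13×256 + 6×16 + 5 = 3429 (decimal)
Convert 3429 (decimal) → 3429 = 6×512 + 5×64 + 4×8 + 5 → 0o6545 (octal)
0o6545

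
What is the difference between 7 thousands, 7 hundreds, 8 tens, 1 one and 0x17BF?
Convert 7 thousands, 7 hundreds, 8 tens, 1 one (place-value notation) → 7×1000 + 7×100 + 8×10 + 1 = 7781 (decimal)
Convert 0x17BF (hexadecimal) → 1×4096 + 7×256 + 11×16 + 15 = 6079 (decimal)
Difference: |7781 - 6079| = 1702
1702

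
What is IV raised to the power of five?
Convert IV (Roman numeral) → 4 (decimal)
Convert five (English words) → 5 (decimal)
Compute 4 ^ 5 = 1024
1024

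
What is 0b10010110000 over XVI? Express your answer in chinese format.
Convert 0b10010110000 (binary) → 1024 + 128 + 32 + 16 = 1200 (decimal)
Convert XVI (Roman numeral) → 10 + 5 + 1 = 16 (decimal)
Compute 1200 ÷ 16 = 75
Convert 75 (decimal) → 75 = 7×10 + 5 → 七十五 (Chinese numeral)
七十五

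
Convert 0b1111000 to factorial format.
Convert 0b1111000 (binary) → 64 + 32 + 16 + 8 = 120 (decimal)
Convert 120 (decimal) → 5! (factorial)
5!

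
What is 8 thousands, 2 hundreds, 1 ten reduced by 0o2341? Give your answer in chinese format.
Convert 8 thousands, 2 hundreds, 1 ten (place-value notation) → 8×1000 + 2×100 + 1×10 = 8210 (decimal)
Convert 0o2341 (octal) → 2×512 + 3×64 + 4×8 + 1 = 1249 (decimal)
Compute 8210 - 1249 = 6961
Convert 6961 (decimal) → 6961 = 6×1000 + 9×100 + 6×10 + 1 → 六千九百六十一 (Chinese numeral)
六千九百六十一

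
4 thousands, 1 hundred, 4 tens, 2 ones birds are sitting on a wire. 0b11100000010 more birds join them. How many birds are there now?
Convert 4 thousands, 1 hundred, 4 tens, 2 ones (place-value notation) → 4×1000 + 1×100 + 4×10 + 2 = 4142 (decimal)
Convert 0b11100000010 (binary) → 1024 + 512 + 256 + 2 = 1794 (decimal)
Compute 4142 + 1794 = 5936
5936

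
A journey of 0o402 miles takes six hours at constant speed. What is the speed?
Convert 0o402 (octal) → 4×64 + 2 = 258 (decimal)
Convert six (English words) → 6 (decimal)
Compute 258 ÷ 6 = 43
43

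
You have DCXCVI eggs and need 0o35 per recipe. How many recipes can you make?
Convert DCXCVI (Roman numeral) → 500 + 100 + 90 + 5 + 1 = 696 (decimal)
Convert 0o35 (octal) → 3×8 + 5 = 29 (decimal)
Compute 696 ÷ 29 = 24
24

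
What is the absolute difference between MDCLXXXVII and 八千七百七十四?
Convert MDCLXXXVII (Roman numeral) → 1000 + 500 + 100 + 50 + 10 + 10 + 10 + 5 + 1 + 1 = 1687 (decimal)
Convert 八千七百七十四 (Chinese numeral) → 8×1000 + 7×100 + 7×10 + 4 = 8774 (decimal)
Compute |1687 - 8774| = 7087
7087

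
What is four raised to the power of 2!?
Convert four (English words) → 4 (decimal)
Convert 2! (factorial) → 2 (decimal)
Compute 4 ^ 2 = 16
16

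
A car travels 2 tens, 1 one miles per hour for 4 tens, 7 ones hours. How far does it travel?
Convert 2 tens, 1 one (place-value notation) → 2×10 + 1 = 21 (decimal)
Convert 4 tens, 7 ones (place-value notation) → 4×10 + 7 = 47 (decimal)
Compute 21 × 47 = 987
987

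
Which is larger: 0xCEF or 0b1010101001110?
Convert 0xCEF (hexadecimal) → 12×256 + 14×16 + 15 = 3311 (decimal)
Convert 0b1010101001110 (binary) → 4096 + 1024 + 256 + 64 + 8 + 4 + 2 = 5454 (decimal)
Compare 3311 vs 5454: larger = 5454
5454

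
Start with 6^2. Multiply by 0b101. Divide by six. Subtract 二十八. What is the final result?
Convert 6^2 (power) → 36 (decimal)
Start: 36
Convert 0b101 (binary) → 4 + 1 = 5 (decimal)
36 × 5 = 180
Convert six (English words) → 6 (decimal)
180 ÷ 6 = 30
Convert 二十八 (Chinese numeral) → 2×10 + 8 = 28 (decimal)
30 - 28 = 2
2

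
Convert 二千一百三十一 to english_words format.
Convert 二千一百三十一 (Chinese numeral) → 2×1000 + 1×100 + 3×10 + 1 = 2131 (decimal)
Convert 2131 (decimal) → 2131 = 2×1000 + 1×100 + 31 → two thousand one hundred thirty-one (English words)
two thousand one hundred thirty-one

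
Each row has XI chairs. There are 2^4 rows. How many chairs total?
Convert XI (Roman numeral) → 10 + 1 = 11 (decimal)
Convert 2^4 (power) → 16 (decimal)
Compute 11 × 16 = 176
176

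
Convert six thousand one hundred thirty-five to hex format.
Convert six thousand one hundred thirty-five (English words) → 6×1000 + 1×100 + 35 = 6135 (decimal)
Convert 6135 (decimal) → 6135 = 1×4096 + 7×256 + 15×16 + 7 → 0x17F7 (hexadecimal)
0x17F7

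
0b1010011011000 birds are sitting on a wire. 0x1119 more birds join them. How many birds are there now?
Convert 0b1010011011000 (binary) → 4096 + 1024 + 128 + 64 + 16 + 8 = 5336 (decimal)
Convert 0x1119 (hexadecimal) → 1×4096 + 1×256 + 1×16 + 9 = 4377 (decimal)
Compute 5336 + 4377 = 9713
9713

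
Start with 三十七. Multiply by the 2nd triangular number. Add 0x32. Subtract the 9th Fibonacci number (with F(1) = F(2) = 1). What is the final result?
Convert 三十七 (Chinese numeral) → 3×10 + 7 = 37 (decimal)
Start: 37
Convert the 2nd triangular number (triangular index) → 2×3/2 = 3 (decimal)
37 × 3 = 111
Convert 0x32 (hexadecimal) → 3×16 + 2 = 50 (decimal)
111 + 50 = 161
Convert the 9th Fibonacci number (with F(1) = F(2) = 1) (Fibonacci index) → 1, 1, 2, 3, 5, 8, 13, 21, 34 → 34 (decimal)
161 - 34 = 127
127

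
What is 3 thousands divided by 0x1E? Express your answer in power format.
Convert 3 thousands (place-value notation) → 3×1000 = 3000 (decimal)
Convert 0x1E (hexadecimal) → 1×16 + 14 = 30 (decimal)
Compute 3000 ÷ 30 = 100
Convert 100 (decimal) → 10^2 (power)
10^2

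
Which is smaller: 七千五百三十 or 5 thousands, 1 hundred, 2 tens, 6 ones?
Convert 七千五百三十 (Chinese numeral) → 7×1000 + 5×100 + 3×10 = 7530 (decimal)
Convert 5 thousands, 1 hundred, 2 tens, 6 ones (place-value notation) → 5×1000 + 1×100 + 2×10 + 6 = 5126 (decimal)
Compare 7530 vs 5126: smaller = 5126
5126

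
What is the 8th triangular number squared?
The 8th triangular number = 8×9/2 = 36
Compute 36² = 36 × 36 = 1296
1296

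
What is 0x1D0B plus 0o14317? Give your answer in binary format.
Convert 0x1D0B (hexadecimal) → 1×4096 + 13×256 + 11 = 7435 (decimal)
Convert 0o14317 (octal) → 1×4096 + 4×512 + 3×64 + 1×8 + 7 = 6351 (decimal)
Compute 7435 + 6351 = 13786
Convert 13786 (decimal) → 13786 = 8192 + 4096 + 1024 + 256 + 128 + 64 + 16 + 8 + 2 → 0b11010111011010 (binary)
0b11010111011010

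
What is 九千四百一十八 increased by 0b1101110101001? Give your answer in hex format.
Convert 九千四百一十八 (Chinese numeral) → 9×1000 + 4×100 + 1×10 + 8 = 9418 (decimal)
Convert 0b1101110101001 (binary) → 4096 + 2048 + 512 + 256 + 128 + 32 + 8 + 1 = 7081 (decimal)
Compute 9418 + 7081 = 16499
Convert 16499 (decimal) → 16499 = 4×4096 + 7×16 + 3 → 0x4073 (hexadecimal)
0x4073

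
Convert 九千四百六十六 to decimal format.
Convert 九千四百六十六 (Chinese numeral) → 9×1000 + 4×100 + 6×10 + 6 = 9466 (decimal)
9466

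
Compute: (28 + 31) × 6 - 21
Parentheses first: 28 + 31 = 59
Multiply: 59 × 6 = 354
Subtract: 354 - 21 = 333
333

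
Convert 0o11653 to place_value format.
Convert 0o11653 (octal) → 1×4096 + 1×512 + 6×64 + 5×8 + 3 = 5035 (decimal)
Convert 5035 (decimal) → 5035 = 5×1000 + 3×10 + 5 → 5 thousands, 3 tens, 5 ones (place-value notation)
5 thousands, 3 tens, 5 ones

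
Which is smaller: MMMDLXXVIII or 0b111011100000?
Convert MMMDLXXVIII (Roman numeral) → 1000 + 1000 + 1000 + 500 + 50 + 10 + 10 + 5 + 1 + 1 + 1 = 3578 (decimal)
Convert 0b111011100000 (binary) → 2048 + 1024 + 512 + 128 + 64 + 32 = 3808 (decimal)
Compare 3578 vs 3808: smaller = 3578
3578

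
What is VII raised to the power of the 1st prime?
Convert VII (Roman numeral) → 5 + 1 + 1 = 7 (decimal)
Convert the 1st prime (prime index) → 2 (decimal)
Compute 7 ^ 2 = 49
49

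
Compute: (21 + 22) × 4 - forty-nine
Convert forty-nine (English words) → 49 (decimal)
Expression in decimal: (21 + 22) × 4 - 49
Parentheses first: 21 + 22 = 43
Multiply: 43 × 4 = 172
Subtract: 172 - 49 = 123
123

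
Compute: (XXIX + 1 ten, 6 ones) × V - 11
Convert XXIX (Roman numeral) → 10 + 10 + 9 = 29 (decimal)
Convert 1 ten, 6 ones (place-value notation) → 1×10 + 6 = 16 (decimal)
Convert V (Roman numeral) → 5 (decimal)
Expression in decimal: (29 + 16) × 5 - 11
Parentheses first: 29 + 16 = 45
Multiply: 45 × 5 = 225
Subtract: 225 - 11 = 214
214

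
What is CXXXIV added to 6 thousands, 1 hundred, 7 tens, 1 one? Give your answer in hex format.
Convert CXXXIV (Roman numeral) → 100 + 10 + 10 + 10 + 4 = 134 (decimal)
Convert 6 thousands, 1 hundred, 7 tens, 1 one (place-value notation) → 6×1000 + 1×100 + 7×10 + 1 = 6171 (decimal)
Compute 134 + 6171 = 6305
Convert 6305 (decimal) → 6305 = 1×4096 + 8×256 + 10×16 + 1 → 0x18A1 (hexadecimal)
0x18A1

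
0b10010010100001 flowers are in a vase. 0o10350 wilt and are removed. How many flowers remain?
Convert 0b10010010100001 (binary) → 8192 + 1024 + 128 + 32 + 1 = 9377 (decimal)
Convert 0o10350 (octal) → 1×4096 + 3×64 + 5×8 = 4328 (decimal)
Compute 9377 - 4328 = 5049
5049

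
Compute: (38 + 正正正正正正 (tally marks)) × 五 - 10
Convert 正正正正正正 (tally marks) → 5 + 5 + 5 + 5 + 5 + 5 = 30 (decimal)
Convert 五 (Chinese numeral) → 5 (decimal)
Expression in decimal: (38 + 30) × 5 - 10
Parentheses first: 38 + 30 = 68
Multiply: 68 × 5 = 340
Subtract: 340 - 10 = 330
330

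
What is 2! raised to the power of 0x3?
Convert 2! (factorial) → 2 (decimal)
Convert 0x3 (hexadecimal) → 3 (decimal)
Compute 2 ^ 3 = 8
8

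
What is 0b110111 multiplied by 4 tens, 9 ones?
Convert 0b110111 (binary) → 32 + 16 + 4 + 2 + 1 = 55 (decimal)
Convert 4 tens, 9 ones (place-value notation) → 4×10 + 9 = 49 (decimal)
Compute 55 × 49 = 2695
2695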